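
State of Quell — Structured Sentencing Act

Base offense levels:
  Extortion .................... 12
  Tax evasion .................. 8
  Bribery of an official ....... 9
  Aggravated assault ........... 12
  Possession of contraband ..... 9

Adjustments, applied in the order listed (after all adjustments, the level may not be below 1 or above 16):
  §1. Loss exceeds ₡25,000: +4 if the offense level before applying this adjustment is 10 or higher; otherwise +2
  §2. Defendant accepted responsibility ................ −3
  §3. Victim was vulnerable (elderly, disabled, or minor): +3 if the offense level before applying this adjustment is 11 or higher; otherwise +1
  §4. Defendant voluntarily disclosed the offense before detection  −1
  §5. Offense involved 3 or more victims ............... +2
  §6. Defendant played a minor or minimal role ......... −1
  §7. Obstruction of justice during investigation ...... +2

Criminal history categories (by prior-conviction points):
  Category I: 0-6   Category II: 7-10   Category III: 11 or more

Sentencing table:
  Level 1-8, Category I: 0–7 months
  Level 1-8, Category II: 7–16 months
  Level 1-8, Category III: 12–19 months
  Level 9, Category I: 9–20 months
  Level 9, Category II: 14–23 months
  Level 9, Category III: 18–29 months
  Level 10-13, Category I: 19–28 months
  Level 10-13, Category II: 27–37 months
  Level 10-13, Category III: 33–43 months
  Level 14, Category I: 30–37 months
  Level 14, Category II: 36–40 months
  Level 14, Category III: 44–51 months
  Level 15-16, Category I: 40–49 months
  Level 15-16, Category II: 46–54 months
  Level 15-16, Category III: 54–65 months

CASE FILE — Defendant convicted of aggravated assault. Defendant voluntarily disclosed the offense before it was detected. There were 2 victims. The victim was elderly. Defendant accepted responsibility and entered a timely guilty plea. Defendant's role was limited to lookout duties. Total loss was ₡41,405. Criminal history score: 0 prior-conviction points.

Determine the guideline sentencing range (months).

Base offense level for aggravated assault: 12.
§1 applies (level before this adjustment is 12 ≥ 10, so +4): 12 + 4 = 16.
§2 applies: 16 − 3 = 13.
§3 applies (level before this adjustment is 13 ≥ 11, so +3): 13 + 3 = 16.
§4 applies: 16 − 1 = 15.
§6 applies: 15 − 1 = 14.
§7 does not apply.
Final offense level: 14.
Criminal history: 0 prior points → Category I (0-6).
Level 14 falls in the 14 band.
Grid: Level 14 × Category I = 30-37 months.

30-37 months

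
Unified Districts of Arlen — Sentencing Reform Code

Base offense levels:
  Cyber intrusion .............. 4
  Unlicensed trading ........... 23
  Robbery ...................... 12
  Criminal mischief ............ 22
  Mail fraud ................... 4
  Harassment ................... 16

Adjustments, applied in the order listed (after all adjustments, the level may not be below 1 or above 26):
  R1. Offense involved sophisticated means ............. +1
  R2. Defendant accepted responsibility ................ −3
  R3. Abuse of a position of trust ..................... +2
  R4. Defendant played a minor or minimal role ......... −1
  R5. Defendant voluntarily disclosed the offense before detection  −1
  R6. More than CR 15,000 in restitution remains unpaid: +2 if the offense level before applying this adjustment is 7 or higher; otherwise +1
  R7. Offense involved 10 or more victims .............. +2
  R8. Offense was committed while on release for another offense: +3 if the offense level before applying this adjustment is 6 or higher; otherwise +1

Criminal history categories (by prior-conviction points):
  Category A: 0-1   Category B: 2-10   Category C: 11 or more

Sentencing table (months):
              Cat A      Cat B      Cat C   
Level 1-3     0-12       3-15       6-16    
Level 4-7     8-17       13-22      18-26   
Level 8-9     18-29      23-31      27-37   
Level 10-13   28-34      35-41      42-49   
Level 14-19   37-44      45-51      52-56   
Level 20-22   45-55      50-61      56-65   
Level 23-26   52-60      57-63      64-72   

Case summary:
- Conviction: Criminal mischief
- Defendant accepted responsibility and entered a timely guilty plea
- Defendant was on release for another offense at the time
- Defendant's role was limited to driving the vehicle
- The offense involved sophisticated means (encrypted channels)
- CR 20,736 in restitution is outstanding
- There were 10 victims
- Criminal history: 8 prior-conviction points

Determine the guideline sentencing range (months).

Base offense level for criminal mischief: 22.
R1 applies: 22 + 1 = 23.
R2 applies: 23 − 3 = 20.
R3 does not apply.
R4 applies: 20 − 1 = 19.
R6 applies (level before this adjustment is 19 ≥ 7, so +2): 19 + 2 = 21.
R7 applies: 21 + 2 = 23.
R8 applies (level before this adjustment is 23 ≥ 6, so +3): 23 + 3 = 26.
Final offense level: 26.
Criminal history: 8 prior points → Category B (2-10).
Level 26 falls in the 23-26 band.
Grid: Level 23-26 × Category B = 57-63 months.

57-63 months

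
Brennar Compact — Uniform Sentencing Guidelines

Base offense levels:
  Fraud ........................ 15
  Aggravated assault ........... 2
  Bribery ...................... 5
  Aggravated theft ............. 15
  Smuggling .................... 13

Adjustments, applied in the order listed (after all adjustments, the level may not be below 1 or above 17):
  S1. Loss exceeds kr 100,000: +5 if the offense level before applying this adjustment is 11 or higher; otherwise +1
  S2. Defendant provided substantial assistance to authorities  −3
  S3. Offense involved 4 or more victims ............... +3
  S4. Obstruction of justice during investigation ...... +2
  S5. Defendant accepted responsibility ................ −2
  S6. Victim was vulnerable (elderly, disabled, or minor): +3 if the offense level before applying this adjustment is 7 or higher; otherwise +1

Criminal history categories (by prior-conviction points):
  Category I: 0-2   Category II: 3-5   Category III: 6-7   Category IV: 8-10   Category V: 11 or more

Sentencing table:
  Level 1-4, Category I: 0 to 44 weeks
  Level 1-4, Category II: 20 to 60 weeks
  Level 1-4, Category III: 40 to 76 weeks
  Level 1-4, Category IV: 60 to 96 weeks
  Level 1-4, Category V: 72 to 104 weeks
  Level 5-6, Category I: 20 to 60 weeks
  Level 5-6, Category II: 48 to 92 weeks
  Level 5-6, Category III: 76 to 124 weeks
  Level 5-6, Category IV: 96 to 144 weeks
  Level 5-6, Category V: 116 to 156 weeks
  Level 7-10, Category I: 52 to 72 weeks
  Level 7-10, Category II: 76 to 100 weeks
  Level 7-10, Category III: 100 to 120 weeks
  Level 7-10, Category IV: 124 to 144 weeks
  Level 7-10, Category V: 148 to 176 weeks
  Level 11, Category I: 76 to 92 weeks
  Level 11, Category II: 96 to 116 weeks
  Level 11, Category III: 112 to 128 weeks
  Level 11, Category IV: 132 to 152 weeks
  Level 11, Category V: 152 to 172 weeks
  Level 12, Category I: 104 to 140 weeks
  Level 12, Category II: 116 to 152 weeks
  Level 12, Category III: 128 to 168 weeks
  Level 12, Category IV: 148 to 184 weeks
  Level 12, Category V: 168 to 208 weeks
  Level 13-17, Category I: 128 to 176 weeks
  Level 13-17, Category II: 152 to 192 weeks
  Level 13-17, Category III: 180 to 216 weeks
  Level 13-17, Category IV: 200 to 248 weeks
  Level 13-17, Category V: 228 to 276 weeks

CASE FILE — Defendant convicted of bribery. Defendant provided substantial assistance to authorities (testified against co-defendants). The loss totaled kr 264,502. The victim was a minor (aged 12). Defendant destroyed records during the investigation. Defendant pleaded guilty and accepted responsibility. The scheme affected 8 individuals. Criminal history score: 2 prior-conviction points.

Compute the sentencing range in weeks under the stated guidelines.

52-72 weeks

Base offense level for bribery: 5.
S1 applies (level before this adjustment is 5 < 11, so +1): 5 + 1 = 6.
S2 applies: 6 − 3 = 3.
S3 applies: 3 + 3 = 6.
S4 applies: 6 + 2 = 8.
S5 applies: 8 − 2 = 6.
S6 applies (level before this adjustment is 6 < 7, so +1): 6 + 1 = 7.
Final offense level: 7.
Criminal history: 2 prior points → Category I (0-2).
Level 7 falls in the 7-10 band.
Grid: Level 7-10 × Category I = 52-72 weeks.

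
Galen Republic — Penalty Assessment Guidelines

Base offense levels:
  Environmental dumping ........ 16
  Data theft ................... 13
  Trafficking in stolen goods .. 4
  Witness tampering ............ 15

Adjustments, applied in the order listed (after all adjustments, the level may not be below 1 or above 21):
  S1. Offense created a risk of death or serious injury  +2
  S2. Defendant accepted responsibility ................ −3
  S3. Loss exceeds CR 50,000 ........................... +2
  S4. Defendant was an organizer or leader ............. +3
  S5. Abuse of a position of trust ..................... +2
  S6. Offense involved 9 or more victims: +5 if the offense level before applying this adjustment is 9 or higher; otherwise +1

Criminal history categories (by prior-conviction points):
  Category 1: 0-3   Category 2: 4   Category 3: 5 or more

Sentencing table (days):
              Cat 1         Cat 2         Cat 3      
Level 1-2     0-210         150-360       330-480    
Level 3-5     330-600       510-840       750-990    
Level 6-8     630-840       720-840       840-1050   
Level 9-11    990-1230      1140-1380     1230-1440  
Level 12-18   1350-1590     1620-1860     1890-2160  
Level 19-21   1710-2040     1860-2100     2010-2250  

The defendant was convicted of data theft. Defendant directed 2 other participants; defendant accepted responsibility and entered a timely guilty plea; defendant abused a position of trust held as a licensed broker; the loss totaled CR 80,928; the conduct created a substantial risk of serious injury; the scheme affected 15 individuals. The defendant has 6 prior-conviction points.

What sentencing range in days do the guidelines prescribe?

2010-2250 days

Base offense level for data theft: 13.
S1 applies: 13 + 2 = 15.
S2 applies: 15 − 3 = 12.
S3 applies: 12 + 2 = 14.
S4 applies: 14 + 3 = 17.
S5 applies: 17 + 2 = 19.
S6 applies (level before this adjustment is 19 ≥ 9, so +5): 19 + 5 = 24.
Level 24 exceeds the maximum of 21; capped at 21.
Final offense level: 21.
Criminal history: 6 prior points → Category 3 (5+).
Level 21 falls in the 19-21 band.
Grid: Level 19-21 × Category 3 = 2010-2250 days.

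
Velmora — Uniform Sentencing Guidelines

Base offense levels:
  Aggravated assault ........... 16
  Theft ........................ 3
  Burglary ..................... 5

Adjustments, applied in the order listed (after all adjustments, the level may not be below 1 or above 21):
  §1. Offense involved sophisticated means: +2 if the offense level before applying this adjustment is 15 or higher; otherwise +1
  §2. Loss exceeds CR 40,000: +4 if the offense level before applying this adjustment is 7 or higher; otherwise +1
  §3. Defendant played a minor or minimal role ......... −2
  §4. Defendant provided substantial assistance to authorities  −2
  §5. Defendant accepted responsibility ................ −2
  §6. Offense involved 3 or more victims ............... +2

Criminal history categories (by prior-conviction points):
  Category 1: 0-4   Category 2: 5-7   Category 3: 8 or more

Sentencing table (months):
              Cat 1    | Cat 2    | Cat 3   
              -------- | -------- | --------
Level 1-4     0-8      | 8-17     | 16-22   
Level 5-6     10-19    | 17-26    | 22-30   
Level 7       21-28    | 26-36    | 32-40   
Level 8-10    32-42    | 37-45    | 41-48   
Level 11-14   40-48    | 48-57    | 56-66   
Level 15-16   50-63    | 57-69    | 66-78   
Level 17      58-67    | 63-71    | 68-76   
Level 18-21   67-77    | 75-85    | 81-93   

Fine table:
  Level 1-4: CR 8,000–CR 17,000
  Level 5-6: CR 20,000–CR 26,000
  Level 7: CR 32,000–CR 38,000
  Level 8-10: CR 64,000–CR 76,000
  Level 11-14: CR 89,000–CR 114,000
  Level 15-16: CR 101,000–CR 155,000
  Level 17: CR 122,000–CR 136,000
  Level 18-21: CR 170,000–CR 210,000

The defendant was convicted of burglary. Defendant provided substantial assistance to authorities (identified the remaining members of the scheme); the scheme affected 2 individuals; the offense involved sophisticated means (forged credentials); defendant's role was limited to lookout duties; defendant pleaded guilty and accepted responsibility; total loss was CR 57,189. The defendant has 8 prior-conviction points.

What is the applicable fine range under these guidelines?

Base offense level for burglary: 5.
§1 applies (level before this adjustment is 5 < 15, so +1): 5 + 1 = 6.
§2 applies (level before this adjustment is 6 < 7, so +1): 6 + 1 = 7.
§3 applies: 7 − 2 = 5.
§4 applies: 5 − 2 = 3.
§5 applies: 3 − 2 = 1.
Final offense level: 1.
Level 1 falls in the 1-4 band.
Fine table: Level 1-4 → CR 8,000–CR 17,000.

CR 8,000–CR 17,000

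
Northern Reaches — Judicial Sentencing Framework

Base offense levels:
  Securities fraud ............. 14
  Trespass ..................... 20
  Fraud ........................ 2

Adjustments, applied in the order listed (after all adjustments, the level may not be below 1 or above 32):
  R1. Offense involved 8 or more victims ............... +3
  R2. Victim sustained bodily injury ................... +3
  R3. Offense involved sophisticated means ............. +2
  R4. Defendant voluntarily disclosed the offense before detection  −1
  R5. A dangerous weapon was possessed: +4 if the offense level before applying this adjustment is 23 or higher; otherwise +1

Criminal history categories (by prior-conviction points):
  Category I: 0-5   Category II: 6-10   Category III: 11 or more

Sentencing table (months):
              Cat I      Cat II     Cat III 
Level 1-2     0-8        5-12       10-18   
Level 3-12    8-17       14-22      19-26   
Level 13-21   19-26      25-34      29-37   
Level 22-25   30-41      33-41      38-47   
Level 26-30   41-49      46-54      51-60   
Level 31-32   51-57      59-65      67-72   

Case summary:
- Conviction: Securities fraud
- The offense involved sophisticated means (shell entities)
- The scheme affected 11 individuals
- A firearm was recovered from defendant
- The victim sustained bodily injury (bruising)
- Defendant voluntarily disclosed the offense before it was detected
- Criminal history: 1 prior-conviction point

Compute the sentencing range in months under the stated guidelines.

30-41 months

Base offense level for securities fraud: 14.
R1 applies: 14 + 3 = 17.
R2 applies: 17 + 3 = 20.
R3 applies: 20 + 2 = 22.
R4 applies: 22 − 1 = 21.
R5 applies (level before this adjustment is 21 < 23, so +1): 21 + 1 = 22.
Final offense level: 22.
Criminal history: 1 prior point → Category I (0-5).
Level 22 falls in the 22-25 band.
Grid: Level 22-25 × Category I = 30-41 months.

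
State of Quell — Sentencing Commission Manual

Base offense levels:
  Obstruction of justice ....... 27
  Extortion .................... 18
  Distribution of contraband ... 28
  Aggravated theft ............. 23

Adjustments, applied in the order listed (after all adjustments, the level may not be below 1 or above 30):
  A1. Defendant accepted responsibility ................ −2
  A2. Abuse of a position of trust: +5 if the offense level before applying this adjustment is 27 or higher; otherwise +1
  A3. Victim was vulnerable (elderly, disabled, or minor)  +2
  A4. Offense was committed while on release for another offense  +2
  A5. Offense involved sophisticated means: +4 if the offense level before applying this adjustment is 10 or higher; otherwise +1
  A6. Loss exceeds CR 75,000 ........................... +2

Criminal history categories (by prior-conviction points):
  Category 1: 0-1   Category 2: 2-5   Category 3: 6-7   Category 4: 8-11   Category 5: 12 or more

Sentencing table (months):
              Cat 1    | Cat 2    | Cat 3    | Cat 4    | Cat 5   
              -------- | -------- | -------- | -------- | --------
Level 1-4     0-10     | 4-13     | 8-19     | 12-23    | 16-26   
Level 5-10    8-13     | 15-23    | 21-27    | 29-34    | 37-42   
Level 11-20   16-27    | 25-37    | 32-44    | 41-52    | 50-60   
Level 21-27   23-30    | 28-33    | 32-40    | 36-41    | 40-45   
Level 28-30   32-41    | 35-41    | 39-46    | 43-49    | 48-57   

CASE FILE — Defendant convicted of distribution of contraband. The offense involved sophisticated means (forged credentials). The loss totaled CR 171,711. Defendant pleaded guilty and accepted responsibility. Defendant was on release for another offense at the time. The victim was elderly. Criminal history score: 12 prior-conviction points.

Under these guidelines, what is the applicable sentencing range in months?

48-57 months

Base offense level for distribution of contraband: 28.
A1 applies: 28 − 2 = 26.
A2 does not apply.
A3 applies: 26 + 2 = 28.
A4 applies: 28 + 2 = 30.
A5 applies (level before this adjustment is 30 ≥ 10, so +4): 30 + 4 = 34.
A6 applies: 34 + 2 = 36.
Level 36 exceeds the maximum of 30; capped at 30.
Final offense level: 30.
Criminal history: 12 prior points → Category 5 (12+).
Level 30 falls in the 28-30 band.
Grid: Level 28-30 × Category 5 = 48-57 months.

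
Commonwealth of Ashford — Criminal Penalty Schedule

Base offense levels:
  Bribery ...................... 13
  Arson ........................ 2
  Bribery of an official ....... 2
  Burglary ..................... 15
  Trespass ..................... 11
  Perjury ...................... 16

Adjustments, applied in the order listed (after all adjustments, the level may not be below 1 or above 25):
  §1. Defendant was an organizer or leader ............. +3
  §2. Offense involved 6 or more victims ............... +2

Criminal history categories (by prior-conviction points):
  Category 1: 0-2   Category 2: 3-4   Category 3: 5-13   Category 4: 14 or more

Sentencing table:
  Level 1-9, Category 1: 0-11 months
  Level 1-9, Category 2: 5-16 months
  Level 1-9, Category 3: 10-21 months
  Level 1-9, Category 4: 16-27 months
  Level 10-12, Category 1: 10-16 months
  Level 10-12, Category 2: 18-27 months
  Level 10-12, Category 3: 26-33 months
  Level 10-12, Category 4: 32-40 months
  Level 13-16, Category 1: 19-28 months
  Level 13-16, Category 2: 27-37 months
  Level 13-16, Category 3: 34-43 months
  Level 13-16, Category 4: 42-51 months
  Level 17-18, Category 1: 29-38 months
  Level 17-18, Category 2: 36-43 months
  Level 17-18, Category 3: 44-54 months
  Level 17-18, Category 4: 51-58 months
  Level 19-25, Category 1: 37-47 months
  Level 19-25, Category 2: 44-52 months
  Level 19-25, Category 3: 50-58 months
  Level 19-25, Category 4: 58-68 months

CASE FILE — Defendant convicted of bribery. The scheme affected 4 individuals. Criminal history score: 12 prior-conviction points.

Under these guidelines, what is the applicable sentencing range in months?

34-43 months

Base offense level for bribery: 13.
Final offense level: 13.
Criminal history: 12 prior points → Category 3 (5-13).
Level 13 falls in the 13-16 band.
Grid: Level 13-16 × Category 3 = 34-43 months.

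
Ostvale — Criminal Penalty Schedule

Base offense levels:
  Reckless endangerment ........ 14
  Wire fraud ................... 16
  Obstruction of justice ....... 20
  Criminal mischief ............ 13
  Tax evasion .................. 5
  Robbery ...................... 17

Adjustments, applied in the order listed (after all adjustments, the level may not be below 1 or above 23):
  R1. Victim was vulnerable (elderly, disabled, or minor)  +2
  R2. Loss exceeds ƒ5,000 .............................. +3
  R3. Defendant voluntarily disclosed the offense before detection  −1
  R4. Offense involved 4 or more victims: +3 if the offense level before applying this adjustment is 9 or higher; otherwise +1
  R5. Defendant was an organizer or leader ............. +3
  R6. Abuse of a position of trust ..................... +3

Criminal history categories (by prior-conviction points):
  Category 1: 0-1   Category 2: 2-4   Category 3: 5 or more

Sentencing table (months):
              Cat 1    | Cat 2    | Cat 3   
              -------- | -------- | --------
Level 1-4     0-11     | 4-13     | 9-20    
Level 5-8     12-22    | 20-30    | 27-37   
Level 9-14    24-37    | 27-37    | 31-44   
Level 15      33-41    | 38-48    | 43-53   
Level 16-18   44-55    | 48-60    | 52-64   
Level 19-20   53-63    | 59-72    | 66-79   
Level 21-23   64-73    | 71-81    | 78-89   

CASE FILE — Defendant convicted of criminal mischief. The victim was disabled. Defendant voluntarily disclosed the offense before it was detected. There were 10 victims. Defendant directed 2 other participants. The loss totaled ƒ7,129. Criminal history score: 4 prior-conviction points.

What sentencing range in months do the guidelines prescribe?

Base offense level for criminal mischief: 13.
R1 applies: 13 + 2 = 15.
R2 applies: 15 + 3 = 18.
R3 applies: 18 − 1 = 17.
R4 applies (level before this adjustment is 17 ≥ 9, so +3): 17 + 3 = 20.
R5 applies: 20 + 3 = 23.
Final offense level: 23.
Criminal history: 4 prior points → Category 2 (2-4).
Level 23 falls in the 21-23 band.
Grid: Level 21-23 × Category 2 = 71-81 months.

71-81 months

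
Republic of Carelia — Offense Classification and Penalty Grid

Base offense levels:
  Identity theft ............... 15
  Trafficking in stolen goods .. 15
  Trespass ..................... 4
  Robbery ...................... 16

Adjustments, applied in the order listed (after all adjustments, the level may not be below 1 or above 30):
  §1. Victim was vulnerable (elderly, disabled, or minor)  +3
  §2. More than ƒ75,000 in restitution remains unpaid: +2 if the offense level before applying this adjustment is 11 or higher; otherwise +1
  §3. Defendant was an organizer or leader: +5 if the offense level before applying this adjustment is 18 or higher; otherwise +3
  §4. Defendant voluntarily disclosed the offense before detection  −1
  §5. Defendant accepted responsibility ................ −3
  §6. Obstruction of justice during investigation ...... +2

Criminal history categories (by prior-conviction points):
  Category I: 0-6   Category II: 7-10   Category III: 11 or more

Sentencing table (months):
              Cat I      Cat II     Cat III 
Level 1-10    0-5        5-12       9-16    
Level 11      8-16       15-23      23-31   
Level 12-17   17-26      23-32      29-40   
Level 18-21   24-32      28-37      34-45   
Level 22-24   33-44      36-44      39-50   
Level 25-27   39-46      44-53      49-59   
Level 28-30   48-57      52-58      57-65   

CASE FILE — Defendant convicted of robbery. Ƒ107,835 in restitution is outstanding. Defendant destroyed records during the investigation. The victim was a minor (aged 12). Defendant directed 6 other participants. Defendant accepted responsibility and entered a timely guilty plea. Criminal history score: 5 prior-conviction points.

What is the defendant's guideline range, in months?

39-46 months

Base offense level for robbery: 16.
§1 applies: 16 + 3 = 19.
§2 applies (level before this adjustment is 19 ≥ 11, so +2): 19 + 2 = 21.
§3 applies (level before this adjustment is 21 ≥ 18, so +5): 21 + 5 = 26.
§4 does not apply.
§5 applies: 26 − 3 = 23.
§6 applies: 23 + 2 = 25.
Final offense level: 25.
Criminal history: 5 prior points → Category I (0-6).
Level 25 falls in the 25-27 band.
Grid: Level 25-27 × Category I = 39-46 months.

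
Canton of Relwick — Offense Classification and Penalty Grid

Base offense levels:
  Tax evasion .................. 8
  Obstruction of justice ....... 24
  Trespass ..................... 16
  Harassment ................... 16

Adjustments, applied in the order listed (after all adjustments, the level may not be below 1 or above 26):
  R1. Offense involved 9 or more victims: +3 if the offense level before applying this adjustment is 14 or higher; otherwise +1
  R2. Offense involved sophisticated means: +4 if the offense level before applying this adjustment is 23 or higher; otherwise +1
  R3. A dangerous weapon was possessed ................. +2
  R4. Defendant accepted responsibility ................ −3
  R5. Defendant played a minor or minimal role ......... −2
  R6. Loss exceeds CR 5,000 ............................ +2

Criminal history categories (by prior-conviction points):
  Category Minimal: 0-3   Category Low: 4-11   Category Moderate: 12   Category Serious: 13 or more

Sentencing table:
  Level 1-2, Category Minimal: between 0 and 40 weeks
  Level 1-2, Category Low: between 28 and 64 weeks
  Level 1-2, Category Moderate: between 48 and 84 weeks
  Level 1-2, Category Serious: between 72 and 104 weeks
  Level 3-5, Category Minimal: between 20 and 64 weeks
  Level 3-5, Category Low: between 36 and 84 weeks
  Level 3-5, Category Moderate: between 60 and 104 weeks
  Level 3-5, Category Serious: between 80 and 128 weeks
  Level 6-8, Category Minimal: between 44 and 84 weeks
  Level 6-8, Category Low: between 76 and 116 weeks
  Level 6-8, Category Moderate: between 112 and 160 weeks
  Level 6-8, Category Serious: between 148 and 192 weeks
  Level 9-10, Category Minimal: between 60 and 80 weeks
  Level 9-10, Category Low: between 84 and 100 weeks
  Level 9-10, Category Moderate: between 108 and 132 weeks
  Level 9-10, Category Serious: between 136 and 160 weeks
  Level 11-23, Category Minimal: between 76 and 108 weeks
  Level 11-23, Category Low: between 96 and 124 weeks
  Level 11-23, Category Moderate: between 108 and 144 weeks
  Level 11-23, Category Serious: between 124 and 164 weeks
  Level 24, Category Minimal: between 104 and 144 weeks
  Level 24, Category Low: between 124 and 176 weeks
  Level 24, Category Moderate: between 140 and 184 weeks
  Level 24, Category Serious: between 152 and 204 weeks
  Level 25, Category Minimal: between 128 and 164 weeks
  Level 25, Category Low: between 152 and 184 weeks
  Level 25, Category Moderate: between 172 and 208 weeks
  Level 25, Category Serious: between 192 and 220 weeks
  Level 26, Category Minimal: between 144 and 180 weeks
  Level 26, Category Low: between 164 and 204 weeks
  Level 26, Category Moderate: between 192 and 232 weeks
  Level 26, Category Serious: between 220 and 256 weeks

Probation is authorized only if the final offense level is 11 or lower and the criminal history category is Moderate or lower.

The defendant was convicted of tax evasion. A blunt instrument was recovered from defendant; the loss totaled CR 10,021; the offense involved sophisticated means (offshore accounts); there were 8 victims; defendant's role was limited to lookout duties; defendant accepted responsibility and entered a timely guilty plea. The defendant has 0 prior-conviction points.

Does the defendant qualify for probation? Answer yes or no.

Yes

Base offense level for tax evasion: 8.
R2 applies (level before this adjustment is 8 < 23, so +1): 8 + 1 = 9.
R3 applies: 9 + 2 = 11.
R4 applies: 11 − 3 = 8.
R5 applies: 8 − 2 = 6.
R6 applies: 6 + 2 = 8.
Final offense level: 8.
Criminal history: 0 prior points → Category Minimal (0-3).
Level 8 falls in the 6-8 band.
Grid: Level 6-8 × Category Minimal = 44-84 weeks.
Probation check: level 8 ≤ 11 and category Minimal ≤ Moderate → eligible.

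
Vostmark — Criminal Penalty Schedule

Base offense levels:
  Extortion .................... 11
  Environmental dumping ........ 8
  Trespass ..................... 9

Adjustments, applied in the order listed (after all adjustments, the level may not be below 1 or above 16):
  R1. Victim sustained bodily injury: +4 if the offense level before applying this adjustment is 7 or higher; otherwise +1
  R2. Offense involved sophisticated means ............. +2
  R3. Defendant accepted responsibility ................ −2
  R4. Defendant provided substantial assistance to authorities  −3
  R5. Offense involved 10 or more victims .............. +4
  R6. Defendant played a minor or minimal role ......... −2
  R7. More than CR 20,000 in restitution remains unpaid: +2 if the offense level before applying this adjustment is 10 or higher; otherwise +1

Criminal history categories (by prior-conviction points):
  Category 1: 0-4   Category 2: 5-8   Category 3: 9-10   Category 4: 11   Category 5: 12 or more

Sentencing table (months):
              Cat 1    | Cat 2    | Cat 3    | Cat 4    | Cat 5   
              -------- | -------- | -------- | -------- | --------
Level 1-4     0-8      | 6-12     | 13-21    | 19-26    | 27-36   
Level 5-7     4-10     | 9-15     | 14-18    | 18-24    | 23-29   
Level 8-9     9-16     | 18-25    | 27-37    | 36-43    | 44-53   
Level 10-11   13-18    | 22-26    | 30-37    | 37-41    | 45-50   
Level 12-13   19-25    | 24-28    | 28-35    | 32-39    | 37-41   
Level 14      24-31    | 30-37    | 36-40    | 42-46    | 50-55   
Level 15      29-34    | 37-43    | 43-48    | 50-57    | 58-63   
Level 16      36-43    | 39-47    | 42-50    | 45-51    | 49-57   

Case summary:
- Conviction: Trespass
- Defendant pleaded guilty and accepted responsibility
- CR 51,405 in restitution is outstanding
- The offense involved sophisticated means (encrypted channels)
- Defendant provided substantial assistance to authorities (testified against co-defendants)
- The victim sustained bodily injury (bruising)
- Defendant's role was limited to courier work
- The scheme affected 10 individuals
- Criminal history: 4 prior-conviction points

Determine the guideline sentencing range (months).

24-31 months

Base offense level for trespass: 9.
R1 applies (level before this adjustment is 9 ≥ 7, so +4): 9 + 4 = 13.
R2 applies: 13 + 2 = 15.
R3 applies: 15 − 2 = 13.
R4 applies: 13 − 3 = 10.
R5 applies: 10 + 4 = 14.
R6 applies: 14 − 2 = 12.
R7 applies (level before this adjustment is 12 ≥ 10, so +2): 12 + 2 = 14.
Final offense level: 14.
Criminal history: 4 prior points → Category 1 (0-4).
Level 14 falls in the 14 band.
Grid: Level 14 × Category 1 = 24-31 months.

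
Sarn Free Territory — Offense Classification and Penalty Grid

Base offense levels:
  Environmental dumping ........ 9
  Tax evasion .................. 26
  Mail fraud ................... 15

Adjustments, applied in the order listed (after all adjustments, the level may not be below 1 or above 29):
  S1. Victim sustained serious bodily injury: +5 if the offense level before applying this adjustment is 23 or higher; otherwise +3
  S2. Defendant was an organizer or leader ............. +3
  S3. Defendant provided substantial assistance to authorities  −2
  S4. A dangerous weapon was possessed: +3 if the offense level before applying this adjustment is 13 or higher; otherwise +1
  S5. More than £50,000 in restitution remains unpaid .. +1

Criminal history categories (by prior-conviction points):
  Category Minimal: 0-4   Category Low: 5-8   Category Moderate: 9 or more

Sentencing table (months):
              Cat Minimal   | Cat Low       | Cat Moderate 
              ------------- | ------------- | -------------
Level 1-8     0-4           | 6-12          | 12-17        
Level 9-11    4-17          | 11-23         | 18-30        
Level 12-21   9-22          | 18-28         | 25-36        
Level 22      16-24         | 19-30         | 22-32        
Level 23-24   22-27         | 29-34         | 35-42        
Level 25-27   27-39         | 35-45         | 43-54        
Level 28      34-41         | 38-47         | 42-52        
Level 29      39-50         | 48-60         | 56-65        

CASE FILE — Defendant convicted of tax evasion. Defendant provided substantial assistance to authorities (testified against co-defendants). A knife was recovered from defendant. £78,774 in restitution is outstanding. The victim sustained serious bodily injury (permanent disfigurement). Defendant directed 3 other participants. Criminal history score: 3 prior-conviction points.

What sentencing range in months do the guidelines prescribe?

39-50 months

Base offense level for tax evasion: 26.
S1 applies (level before this adjustment is 26 ≥ 23, so +5): 26 + 5 = 31.
S2 applies: 31 + 3 = 34.
S3 applies: 34 − 2 = 32.
S4 applies (level before this adjustment is 32 ≥ 13, so +3): 32 + 3 = 35.
S5 applies: 35 + 1 = 36.
Level 36 exceeds the maximum of 29; capped at 29.
Final offense level: 29.
Criminal history: 3 prior points → Category Minimal (0-4).
Level 29 falls in the 29 band.
Grid: Level 29 × Category Minimal = 39-50 months.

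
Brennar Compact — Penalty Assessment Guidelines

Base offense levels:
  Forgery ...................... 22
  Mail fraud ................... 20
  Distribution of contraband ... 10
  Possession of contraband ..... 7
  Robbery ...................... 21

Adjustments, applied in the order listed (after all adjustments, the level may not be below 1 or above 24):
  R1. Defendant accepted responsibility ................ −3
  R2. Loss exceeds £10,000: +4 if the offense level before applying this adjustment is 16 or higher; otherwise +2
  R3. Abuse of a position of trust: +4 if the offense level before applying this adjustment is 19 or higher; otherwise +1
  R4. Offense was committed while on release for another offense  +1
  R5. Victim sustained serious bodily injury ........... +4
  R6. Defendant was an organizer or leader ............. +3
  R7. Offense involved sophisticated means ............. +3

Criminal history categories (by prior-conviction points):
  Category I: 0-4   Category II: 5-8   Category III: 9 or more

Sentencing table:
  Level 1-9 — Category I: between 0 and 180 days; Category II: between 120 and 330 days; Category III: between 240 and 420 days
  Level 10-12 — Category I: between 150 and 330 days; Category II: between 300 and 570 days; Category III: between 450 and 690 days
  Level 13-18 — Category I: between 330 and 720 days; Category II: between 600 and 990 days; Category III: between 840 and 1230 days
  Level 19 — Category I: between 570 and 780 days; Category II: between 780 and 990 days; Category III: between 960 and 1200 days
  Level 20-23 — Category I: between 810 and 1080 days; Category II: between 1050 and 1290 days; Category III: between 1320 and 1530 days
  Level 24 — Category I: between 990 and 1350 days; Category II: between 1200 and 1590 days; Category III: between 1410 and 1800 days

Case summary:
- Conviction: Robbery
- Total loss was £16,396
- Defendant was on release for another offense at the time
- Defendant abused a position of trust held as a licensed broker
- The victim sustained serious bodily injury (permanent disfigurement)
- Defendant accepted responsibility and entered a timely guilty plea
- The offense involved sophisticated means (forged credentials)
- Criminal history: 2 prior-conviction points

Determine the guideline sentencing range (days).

Base offense level for robbery: 21.
R1 applies: 21 − 3 = 18.
R2 applies (level before this adjustment is 18 ≥ 16, so +4): 18 + 4 = 22.
R3 applies (level before this adjustment is 22 ≥ 19, so +4): 22 + 4 = 26.
R4 applies: 26 + 1 = 27.
R5 applies: 27 + 4 = 31.
R6 does not apply.
R7 applies: 31 + 3 = 34.
Level 34 exceeds the maximum of 24; capped at 24.
Final offense level: 24.
Criminal history: 2 prior points → Category I (0-4).
Level 24 falls in the 24 band.
Grid: Level 24 × Category I = 990-1350 days.

990-1350 days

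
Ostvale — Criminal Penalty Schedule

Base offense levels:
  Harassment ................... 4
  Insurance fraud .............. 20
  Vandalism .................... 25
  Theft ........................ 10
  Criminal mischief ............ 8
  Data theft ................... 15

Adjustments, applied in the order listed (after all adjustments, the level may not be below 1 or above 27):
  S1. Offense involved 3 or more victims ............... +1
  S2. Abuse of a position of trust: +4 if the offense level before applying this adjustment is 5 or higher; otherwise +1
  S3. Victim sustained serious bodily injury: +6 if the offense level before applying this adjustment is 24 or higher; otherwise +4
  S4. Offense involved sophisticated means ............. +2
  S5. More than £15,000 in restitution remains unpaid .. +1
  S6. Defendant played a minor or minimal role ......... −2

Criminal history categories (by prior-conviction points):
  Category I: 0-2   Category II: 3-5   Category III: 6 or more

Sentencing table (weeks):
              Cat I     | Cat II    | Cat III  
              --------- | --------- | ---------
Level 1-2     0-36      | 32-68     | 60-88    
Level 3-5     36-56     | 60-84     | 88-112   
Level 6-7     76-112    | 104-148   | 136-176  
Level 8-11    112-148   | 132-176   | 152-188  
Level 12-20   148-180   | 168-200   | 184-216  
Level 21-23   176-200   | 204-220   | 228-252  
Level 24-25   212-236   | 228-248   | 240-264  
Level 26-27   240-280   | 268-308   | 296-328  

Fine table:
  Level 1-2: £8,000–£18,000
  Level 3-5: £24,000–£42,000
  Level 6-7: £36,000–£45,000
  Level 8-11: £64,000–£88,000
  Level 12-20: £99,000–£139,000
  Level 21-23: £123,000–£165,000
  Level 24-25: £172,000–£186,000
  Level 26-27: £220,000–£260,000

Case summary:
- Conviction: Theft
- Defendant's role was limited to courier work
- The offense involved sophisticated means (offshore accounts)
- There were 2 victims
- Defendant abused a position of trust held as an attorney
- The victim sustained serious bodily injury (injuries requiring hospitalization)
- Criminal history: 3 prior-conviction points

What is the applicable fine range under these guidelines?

£99,000–£139,000

Base offense level for theft: 10.
S1 does not apply.
S2 applies (level before this adjustment is 10 ≥ 5, so +4): 10 + 4 = 14.
S3 applies (level before this adjustment is 14 < 24, so +4): 14 + 4 = 18.
S4 applies: 18 + 2 = 20.
S5 does not apply.
S6 applies: 20 − 2 = 18.
Final offense level: 18.
Level 18 falls in the 12-20 band.
Fine table: Level 12-20 → £99,000–£139,000.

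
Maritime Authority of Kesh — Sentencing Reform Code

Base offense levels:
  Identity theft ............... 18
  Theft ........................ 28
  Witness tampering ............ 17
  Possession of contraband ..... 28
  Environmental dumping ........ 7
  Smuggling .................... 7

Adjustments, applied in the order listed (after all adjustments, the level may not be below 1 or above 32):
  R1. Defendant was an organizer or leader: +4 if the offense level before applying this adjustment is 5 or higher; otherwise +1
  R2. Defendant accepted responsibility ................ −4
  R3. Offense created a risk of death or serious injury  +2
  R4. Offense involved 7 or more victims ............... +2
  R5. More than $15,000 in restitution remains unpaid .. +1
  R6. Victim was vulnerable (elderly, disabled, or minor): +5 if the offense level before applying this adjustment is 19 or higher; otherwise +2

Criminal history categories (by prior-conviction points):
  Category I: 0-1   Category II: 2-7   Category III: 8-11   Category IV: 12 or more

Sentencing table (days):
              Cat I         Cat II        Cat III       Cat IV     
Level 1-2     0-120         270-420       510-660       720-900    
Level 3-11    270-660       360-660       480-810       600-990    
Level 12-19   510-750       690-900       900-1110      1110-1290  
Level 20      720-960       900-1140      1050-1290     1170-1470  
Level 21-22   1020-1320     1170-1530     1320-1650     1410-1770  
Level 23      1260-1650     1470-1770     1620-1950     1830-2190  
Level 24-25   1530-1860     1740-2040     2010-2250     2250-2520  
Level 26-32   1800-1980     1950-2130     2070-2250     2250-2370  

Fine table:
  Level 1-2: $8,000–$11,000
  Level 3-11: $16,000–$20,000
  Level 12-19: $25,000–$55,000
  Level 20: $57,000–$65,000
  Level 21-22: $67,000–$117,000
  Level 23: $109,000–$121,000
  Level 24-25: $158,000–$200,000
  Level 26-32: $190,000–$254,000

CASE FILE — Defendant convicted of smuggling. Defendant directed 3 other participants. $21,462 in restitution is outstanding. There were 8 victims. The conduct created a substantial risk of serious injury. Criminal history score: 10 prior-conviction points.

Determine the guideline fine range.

Base offense level for smuggling: 7.
R1 applies (level before this adjustment is 7 ≥ 5, so +4): 7 + 4 = 11.
R3 applies: 11 + 2 = 13.
R4 applies: 13 + 2 = 15.
R5 applies: 15 + 1 = 16.
R6 does not apply.
Final offense level: 16.
Level 16 falls in the 12-19 band.
Fine table: Level 12-19 → $25,000–$55,000.

$25,000–$55,000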